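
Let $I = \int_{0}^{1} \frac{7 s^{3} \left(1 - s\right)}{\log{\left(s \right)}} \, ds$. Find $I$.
$- \log{\left(\frac{78125}{16384} \right)}$

Introduce a parameter $a$ in the exponent: let $I(a) = \int_{0}^{1} \frac{7 \left(s^{3} - s^{a}\right)}{\log{\left(s \right)}} \, ds$.

Since $\dfrac{\partial}{\partial a}\,s^{a} = s^{a} \ln s$, the $\ln s$ in the denominator cancels and
$$\frac{dI}{da} = \int_{0}^{1} -7 s^{a} \, ds = -7 \left[\frac{s^{a+1}}{a+1}\right]_0^1 = - \frac{7}{a + 1}.$$

Integrating with respect to $a$ gives $I(a) = - \log{\left(\frac{\left(a + 1\right)^{7}}{16384} \right)} + C$.

At $a = 3$ the integrand is identically $0$, so $I(3) = 0$. The closed form gives $0$, hence $C = 0$.

Setting $a = 4$:
$$I = - \log{\left(\frac{78125}{16384} \right)}.$$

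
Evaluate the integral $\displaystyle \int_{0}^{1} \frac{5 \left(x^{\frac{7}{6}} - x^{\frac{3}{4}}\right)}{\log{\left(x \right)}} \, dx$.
$- \log{\left(\frac{4084101}{11881376} \right)}$

Consider the one-parameter family: let $I(a) = \int_{0}^{1} \frac{5 \left(x^{\frac{7}{6}} - x^{a}\right)}{\log{\left(x \right)}} \, dx$.

Since $\dfrac{\partial}{\partial a}\,x^{a} = x^{a} \ln x$, the $\ln x$ in the denominator cancels and
$$\frac{dI}{da} = \int_{0}^{1} -5 x^{a} \, dx = -5 \left[\frac{x^{a+1}}{a+1}\right]_0^1 = - \frac{5}{a + 1}.$$

Integrating with respect to $a$ gives $I(a) = - \log{\left(\frac{7776 \left(a + 1\right)^{5}}{371293} \right)} + C$.

At $a = \frac{7}{6}$ the integrand is identically $0$, so $I(\frac{7}{6}) = 0$. The closed form gives $0$, hence $C = 0$.

Setting $a = \frac{3}{4}$:
$$I = - \log{\left(\frac{4084101}{11881376} \right)}.$$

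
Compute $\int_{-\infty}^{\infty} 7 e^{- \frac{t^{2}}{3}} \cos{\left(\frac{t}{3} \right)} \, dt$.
$\frac{7 \sqrt{3} \sqrt{\pi}}{e^{\frac{1}{12}}}$

Let $b$ denote the cosine frequency and define $I(b) = \int_{-\infty}^{\infty} 7 e^{- \frac{t^{2}}{3}} \cos{\left(b t \right)} \, dt$.

Differentiating under the integral sign,
$$I'(b) = \int_{-\infty}^{\infty} - 7 t e^{- \frac{t^{2}}{3}} \sin{\left(b t \right)} \, dt.$$

Integrate $\int_{-\infty}^{\infty} t \sin(b t)\, e^{- \frac{t^{2}}{3}}\, dt$ by parts with $u = \sin(b t)$ and $dv = t\, e^{- \frac{t^{2}}{3}}\, dt$, giving $v = - \frac{3 e^{- \frac{t^{2}}{3}}}{2}$. The boundary term vanishes and
$$\int_{-\infty}^{\infty} t \sin(b t)\, e^{- \frac{t^{2}}{3}}\, dt = \frac{3 b}{2} \int_{-\infty}^{\infty} \cos(b t)\, e^{- \frac{t^{2}}{3}}\, dt,$$
so $I'(b) = - \frac{3 b}{2}\, I(b)$.

This is a separable first-order ODE; solving with the initial condition $I(0) = \int_{-\infty}^{\infty} 7 e^{- \frac{t^{2}}{3}}\,dt = 7 \sqrt{3} \sqrt{\pi}$ gives
$$I(b) = 7 \sqrt{3} \sqrt{\pi} e^{- \frac{3 b^{2}}{4}}.$$

Setting $b = \frac{1}{3}$:
$$I = \frac{7 \sqrt{3} \sqrt{\pi}}{e^{\frac{1}{12}}}.$$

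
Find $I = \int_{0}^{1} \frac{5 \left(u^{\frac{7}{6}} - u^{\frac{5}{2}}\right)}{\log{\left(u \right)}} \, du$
$\log{\left(\frac{371293}{4084101} \right)}$

Introduce a parameter $a$ in the exponent: let $I(a) = \int_{0}^{1} \frac{5 \left(- u^{\frac{5}{2}} + u^{a}\right)}{\log{\left(u \right)}} \, du$.

Since $\dfrac{\partial}{\partial a}\,u^{a} = u^{a} \ln u$, the $\ln u$ in the denominator cancels and
$$\frac{dI}{da} = \int_{0}^{1} 5 u^{a} \, du = 5 \left[\frac{u^{a+1}}{a+1}\right]_0^1 = \frac{5}{a + 1}.$$

Integrating with respect to $a$ gives $I(a) = \log{\left(\frac{32 \left(a + 1\right)^{5}}{16807} \right)} + C$.

At $a = \frac{5}{2}$ the integrand is identically $0$, so $I(\frac{5}{2}) = 0$. The closed form gives $0$, hence $C = 0$.

Setting $a = \frac{7}{6}$:
$$I = \log{\left(\frac{371293}{4084101} \right)}.$$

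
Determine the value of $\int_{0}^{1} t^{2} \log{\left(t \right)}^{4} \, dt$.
$\frac{8}{81}$

Start from the elementary integral
$$J(a) = \int_{0}^{1} t^{a} \, dt = \frac{1}{a + 1}.$$

Differentiating under the integral sign brings down a factor of $\ln t$:
$$\frac{dJ}{da} = \int_{0}^{1} t^{a} \log{\left(t \right)} \, dt = - \frac{1}{\left(a + 1\right)^{2}}.$$

Repeating $4$ times in total — each differentiation brings down another $\ln t$ — gives
$$\frac{d^{4}J}{da^{4}} = \int_{0}^{1} t^{a} \log{\left(t \right)}^{4} \, dt = \frac{24}{\left(a + 1\right)^{5}},$$
and the integrand here is exactly the target integrand, so $I = \frac{24}{\left(a + 1\right)^{5}}$.

Setting $a = 2$:
$$I = \frac{8}{81}.$$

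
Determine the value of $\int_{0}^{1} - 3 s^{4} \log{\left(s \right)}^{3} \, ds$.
$\frac{18}{625}$

Consider the simpler parametrised integral
$$J(a) = \int_{0}^{1} - 3 s^{a} \, ds = - \frac{3}{a + 1}.$$

Differentiating under the integral sign brings down a factor of $\ln s$:
$$\frac{dJ}{da} = \int_{0}^{1} - 3 s^{a} \log{\left(s \right)} \, ds = \frac{3}{\left(a + 1\right)^{2}}.$$

Repeating $3$ times in total — each differentiation brings down another $\ln s$ — gives
$$\frac{d^{3}J}{da^{3}} = \int_{0}^{1} - 3 s^{a} \log{\left(s \right)}^{3} \, ds = \frac{18}{\left(a + 1\right)^{4}},$$
and the integrand here is exactly the target integrand, so $I = \frac{18}{\left(a + 1\right)^{4}}$.

Setting $a = 4$:
$$I = \frac{18}{625}.$$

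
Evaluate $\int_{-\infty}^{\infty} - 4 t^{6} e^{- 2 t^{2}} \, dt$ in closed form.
$- \frac{15 \sqrt{2} \sqrt{\pi}}{32}$

Start from the elementary integral
$$J(a) = \int_{-\infty}^{\infty} - 4 e^{- a t^{2}} \, dt = - \frac{4 \sqrt{\pi}}{\sqrt{a}}.$$

Differentiating under the integral sign brings down a factor of $(-t^2)$:
$$\frac{dJ}{da} = \int_{-\infty}^{\infty} 4 t^{2} e^{- a t^{2}} \, dt = \frac{2 \sqrt{\pi}}{a^{\frac{3}{2}}}.$$

Repeating $3$ times in total — each differentiation brings down another $(-t^2)$ — gives
$$\frac{d^{3}J}{da^{3}} = \int_{-\infty}^{\infty} 4 t^{6} e^{- a t^{2}} \, dt = \frac{15 \sqrt{\pi}}{2 a^{\frac{7}{2}}},$$
and the integrand here is $(-1)^{3}$ times the target integrand, so $I = (-1)^{3}\,\frac{d^{3}J}{da^{3}} = - \frac{15 \sqrt{\pi}}{2 a^{\frac{7}{2}}}$.

Setting $a = 2$:
$$I = - \frac{15 \sqrt{2} \sqrt{\pi}}{32}.$$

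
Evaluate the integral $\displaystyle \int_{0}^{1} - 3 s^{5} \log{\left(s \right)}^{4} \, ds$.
$- \frac{1}{108}$

Consider the simpler parametrised integral
$$J(a) = \int_{0}^{1} - 3 s^{a} \, ds = - \frac{3}{a + 1}.$$

Differentiating under the integral sign brings down a factor of $\ln s$:
$$\frac{dJ}{da} = \int_{0}^{1} - 3 s^{a} \log{\left(s \right)} \, ds = \frac{3}{\left(a + 1\right)^{2}}.$$

Repeating $4$ times in total — each differentiation brings down another $\ln s$ — gives
$$\frac{d^{4}J}{da^{4}} = \int_{0}^{1} - 3 s^{a} \log{\left(s \right)}^{4} \, ds = - \frac{72}{\left(a + 1\right)^{5}},$$
and the integrand here is exactly the target integrand, so $I = - \frac{72}{\left(a + 1\right)^{5}}$.

Setting $a = 5$:
$$I = - \frac{1}{108}.$$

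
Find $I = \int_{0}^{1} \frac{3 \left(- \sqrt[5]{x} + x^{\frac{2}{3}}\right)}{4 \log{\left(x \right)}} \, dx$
$\log{\left(\frac{5 \sqrt{15} \sqrt[4]{2}}{18} \right)}$

Introduce a parameter $a$ in the exponent: let $I(a) = \int_{0}^{1} \frac{3 \left(- \sqrt[5]{x} + x^{a}\right)}{4 \log{\left(x \right)}} \, dx$.

Since $\dfrac{\partial}{\partial a}\,x^{a} = x^{a} \ln x$, the $\ln x$ in the denominator cancels and
$$\frac{dI}{da} = \int_{0}^{1} \frac{3}{4} x^{a} \, dx = \frac{3}{4} \left[\frac{x^{a+1}}{a+1}\right]_0^1 = \frac{3}{4 \left(a + 1\right)}.$$

Integrating with respect to $a$ gives $I(a) = \log{\left(\frac{5^{\frac{3}{4}} \sqrt[4]{6} \left(a + 1\right)^{\frac{3}{4}}}{6} \right)} + C$.

At $a = \frac{1}{5}$ the integrand is identically $0$, so $I(\frac{1}{5}) = 0$. The closed form gives $0$, hence $C = 0$.

Setting $a = \frac{2}{3}$:
$$I = \log{\left(\frac{5 \sqrt{15} \sqrt[4]{2}}{18} \right)}.$$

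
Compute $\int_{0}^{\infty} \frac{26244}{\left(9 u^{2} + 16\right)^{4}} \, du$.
$\frac{10935 \pi}{131072}$

Start from the standard arctangent integral
$$J(a) = \int_{0}^{\infty} \frac{4}{a^{2} + u^{2}} \, du = \frac{2 \pi}{a}.$$

Differentiating under the integral sign with respect to $a$,
$$\frac{dJ}{da} = \int_{0}^{\infty} - \frac{8 a}{\left(a^{2} + u^{2}\right)^{2}} \, du = - \frac{2 \pi}{a^{2}},$$
so $\int_{0}^{\infty} \frac{4}{\left(a^{2} + u^{2}\right)^{2}} \, du = \frac{\pi}{a^{3}}$.

Repeating — each differentiation of $1/(u^2+a^2)^j$ produces $-2ja/(u^2+a^2)^{j+1}$ — and dividing through by $-2ja$ at each step yields, after $3$ differentiations in total,
$$\int_{0}^{\infty} \frac{4}{\left(a^{2} + u^{2}\right)^{4}} \, du = \frac{5 \pi}{8 a^{7}}.$$

Setting $a = \frac{4}{3}$:
$$I = \frac{10935 \pi}{131072}.$$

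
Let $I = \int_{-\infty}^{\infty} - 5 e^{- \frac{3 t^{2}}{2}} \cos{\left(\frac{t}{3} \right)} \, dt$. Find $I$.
$- \frac{5 \sqrt{6} \sqrt{\pi}}{3 e^{\frac{1}{54}}}$

Define $I(b) = \int_{-\infty}^{\infty} - 5 e^{- \frac{3 t^{2}}{2}} \cos{\left(b t \right)} \, dt$.

Differentiating under the integral sign,
$$I'(b) = \int_{-\infty}^{\infty} 5 t e^{- \frac{3 t^{2}}{2}} \sin{\left(b t \right)} \, dt.$$

Integrate $\int_{-\infty}^{\infty} t \sin(b t)\, e^{- \frac{3 t^{2}}{2}}\, dt$ by parts with $u = \sin(b t)$ and $dv = t\, e^{- \frac{3 t^{2}}{2}}\, dt$, giving $v = - \frac{e^{- \frac{3 t^{2}}{2}}}{3}$. The boundary term vanishes and
$$\int_{-\infty}^{\infty} t \sin(b t)\, e^{- \frac{3 t^{2}}{2}}\, dt = \frac{b}{3} \int_{-\infty}^{\infty} \cos(b t)\, e^{- \frac{3 t^{2}}{2}}\, dt,$$
so $I'(b) = - \frac{b}{3}\, I(b)$.

This is a separable first-order ODE; solving with the initial condition $I(0) = \int_{-\infty}^{\infty} - 5 e^{- \frac{3 t^{2}}{2}}\,dt = - \frac{5 \sqrt{6} \sqrt{\pi}}{3}$ gives
$$I(b) = - \frac{5 \sqrt{6} \sqrt{\pi} e^{- \frac{b^{2}}{6}}}{3}.$$

Setting $b = \frac{1}{3}$:
$$I = - \frac{5 \sqrt{6} \sqrt{\pi}}{3 e^{\frac{1}{54}}}.$$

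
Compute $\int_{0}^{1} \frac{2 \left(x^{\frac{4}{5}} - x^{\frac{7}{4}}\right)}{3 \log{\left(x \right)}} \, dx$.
$\log{\left(\frac{6 \sqrt[3]{330}}{55} \right)}$

Consider the one-parameter family: let $I(a) = \int_{0}^{1} \frac{2 \left(- x^{\frac{7}{4}} + x^{a}\right)}{3 \log{\left(x \right)}} \, dx$.

Since $\dfrac{\partial}{\partial a}\,x^{a} = x^{a} \ln x$, the $\ln x$ in the denominator cancels and
$$\frac{dI}{da} = \int_{0}^{1} \frac{2}{3} x^{a} \, dx = \frac{2}{3} \left[\frac{x^{a+1}}{a+1}\right]_0^1 = \frac{2}{3 \left(a + 1\right)}.$$

Integrating with respect to $a$ gives $I(a) = \log{\left(\frac{2 \sqrt[3]{22} \left(a + 1\right)^{\frac{2}{3}}}{11} \right)} + C$.

At $a = \frac{7}{4}$ the integrand is identically $0$, so $I(\frac{7}{4}) = 0$. The closed form gives $0$, hence $C = 0$.

Setting $a = \frac{4}{5}$:
$$I = \log{\left(\frac{6 \sqrt[3]{330}}{55} \right)}.$$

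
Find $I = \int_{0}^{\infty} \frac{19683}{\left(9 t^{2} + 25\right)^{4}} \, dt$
$\frac{6561 \pi}{500000}$

Begin with the known result
$$J(a) = \int_{0}^{\infty} \frac{3}{a^{2} + t^{2}} \, dt = \frac{3 \pi}{2 a}.$$

Differentiating under the integral sign with respect to $a$,
$$\frac{dJ}{da} = \int_{0}^{\infty} - \frac{6 a}{\left(a^{2} + t^{2}\right)^{2}} \, dt = - \frac{3 \pi}{2 a^{2}},$$
so $\int_{0}^{\infty} \frac{3}{\left(a^{2} + t^{2}\right)^{2}} \, dt = \frac{3 \pi}{4 a^{3}}$.

Repeating — each differentiation of $1/(t^2+a^2)^j$ produces $-2ja/(t^2+a^2)^{j+1}$ — and dividing through by $-2ja$ at each step yields, after $3$ differentiations in total,
$$\int_{0}^{\infty} \frac{3}{\left(a^{2} + t^{2}\right)^{4}} \, dt = \frac{15 \pi}{32 a^{7}}.$$

Setting $a = \frac{5}{3}$:
$$I = \frac{6561 \pi}{500000}.$$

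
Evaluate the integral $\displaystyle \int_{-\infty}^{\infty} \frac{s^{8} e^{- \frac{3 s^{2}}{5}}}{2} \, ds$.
$\frac{21875 \sqrt{15} \sqrt{\pi}}{2592}$

Consider the simpler parametrised integral
$$J(a) = \int_{-\infty}^{\infty} \frac{e^{- a s^{2}}}{2} \, ds = \frac{\sqrt{\pi}}{2 \sqrt{a}}.$$

Differentiating under the integral sign brings down a factor of $(-s^2)$:
$$\frac{dJ}{da} = \int_{-\infty}^{\infty} - \frac{s^{2} e^{- a s^{2}}}{2} \, ds = - \frac{\sqrt{\pi}}{4 a^{\frac{3}{2}}}.$$

Repeating $4$ times in total — each differentiation brings down another $(-s^2)$ — gives
$$\frac{d^{4}J}{da^{4}} = \int_{-\infty}^{\infty} \frac{s^{8} e^{- a s^{2}}}{2} \, ds = \frac{105 \sqrt{\pi}}{32 a^{\frac{9}{2}}},$$
and the integrand here is exactly the target integrand, so $I = \frac{105 \sqrt{\pi}}{32 a^{\frac{9}{2}}}$.

Setting $a = \frac{3}{5}$:
$$I = \frac{21875 \sqrt{15} \sqrt{\pi}}{2592}.$$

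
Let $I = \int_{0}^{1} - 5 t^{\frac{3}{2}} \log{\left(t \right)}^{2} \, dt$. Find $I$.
$- \frac{16}{25}$

Consider the simpler parametrised integral
$$J(a) = \int_{0}^{1} - 5 t^{a} \, dt = - \frac{5}{a + 1}.$$

Differentiating under the integral sign brings down a factor of $\ln t$:
$$\frac{dJ}{da} = \int_{0}^{1} - 5 t^{a} \log{\left(t \right)} \, dt = \frac{5}{\left(a + 1\right)^{2}}.$$

Repeating twice in total — each differentiation brings down another $\ln t$ — gives
$$\frac{d^{2}J}{da^{2}} = \int_{0}^{1} - 5 t^{a} \log{\left(t \right)}^{2} \, dt = - \frac{10}{\left(a + 1\right)^{3}},$$
and the integrand here is exactly the target integrand, so $I = - \frac{10}{\left(a + 1\right)^{3}}$.

Setting $a = \frac{3}{2}$:
$$I = - \frac{16}{25}.$$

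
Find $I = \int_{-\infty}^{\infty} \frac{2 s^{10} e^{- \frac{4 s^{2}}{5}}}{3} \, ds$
$\frac{984375 \sqrt{5} \sqrt{\pi}}{32768}$

Consider the simpler parametrised integral
$$J(a) = \int_{-\infty}^{\infty} \frac{2 e^{- a s^{2}}}{3} \, ds = \frac{2 \sqrt{\pi}}{3 \sqrt{a}}.$$

Differentiating under the integral sign brings down a factor of $(-s^2)$:
$$\frac{dJ}{da} = \int_{-\infty}^{\infty} - \frac{2 s^{2} e^{- a s^{2}}}{3} \, ds = - \frac{\sqrt{\pi}}{3 a^{\frac{3}{2}}}.$$

Repeating $5$ times in total — each differentiation brings down another $(-s^2)$ — gives
$$\frac{d^{5}J}{da^{5}} = \int_{-\infty}^{\infty} - \frac{2 s^{10} e^{- a s^{2}}}{3} \, ds = - \frac{315 \sqrt{\pi}}{16 a^{\frac{11}{2}}},$$
and the integrand here is $(-1)^{5}$ times the target integrand, so $I = (-1)^{5}\,\frac{d^{5}J}{da^{5}} = \frac{315 \sqrt{\pi}}{16 a^{\frac{11}{2}}}$.

Setting $a = \frac{4}{5}$:
$$I = \frac{984375 \sqrt{5} \sqrt{\pi}}{32768}.$$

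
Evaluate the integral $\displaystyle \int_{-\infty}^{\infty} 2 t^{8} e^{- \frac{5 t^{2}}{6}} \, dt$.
$\frac{3402 \sqrt{30} \sqrt{\pi}}{625}$

Consider the simpler parametrised integral
$$J(a) = \int_{-\infty}^{\infty} 2 e^{- a t^{2}} \, dt = \frac{2 \sqrt{\pi}}{\sqrt{a}}.$$

Differentiating under the integral sign brings down a factor of $(-t^2)$:
$$\frac{dJ}{da} = \int_{-\infty}^{\infty} - 2 t^{2} e^{- a t^{2}} \, dt = - \frac{\sqrt{\pi}}{a^{\frac{3}{2}}}.$$

Repeating $4$ times in total — each differentiation brings down another $(-t^2)$ — gives
$$\frac{d^{4}J}{da^{4}} = \int_{-\infty}^{\infty} 2 t^{8} e^{- a t^{2}} \, dt = \frac{105 \sqrt{\pi}}{8 a^{\frac{9}{2}}},$$
and the integrand here is exactly the target integrand, so $I = \frac{105 \sqrt{\pi}}{8 a^{\frac{9}{2}}}$.

Setting $a = \frac{5}{6}$:
$$I = \frac{3402 \sqrt{30} \sqrt{\pi}}{625}.$$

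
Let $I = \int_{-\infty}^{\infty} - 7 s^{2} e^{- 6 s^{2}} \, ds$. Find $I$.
$- \frac{7 \sqrt{6} \sqrt{\pi}}{72}$

Start from the elementary integral
$$J(a) = \int_{-\infty}^{\infty} - 7 e^{- a s^{2}} \, ds = - \frac{7 \sqrt{\pi}}{\sqrt{a}}.$$

Differentiating under the integral sign brings down a factor of $(-s^2)$:
$$\frac{dJ}{da} = \int_{-\infty}^{\infty} 7 s^{2} e^{- a s^{2}} \, ds = \frac{7 \sqrt{\pi}}{2 a^{\frac{3}{2}}}.$$

The integral on the left is $-I$, so $I = - \frac{7 \sqrt{\pi}}{2 a^{\frac{3}{2}}}$.

Setting $a = 6$:
$$I = - \frac{7 \sqrt{6} \sqrt{\pi}}{72}.$$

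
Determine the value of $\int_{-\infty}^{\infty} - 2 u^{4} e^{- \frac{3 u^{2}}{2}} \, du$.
$- \frac{2 \sqrt{6} \sqrt{\pi}}{9}$

Start from the elementary integral
$$J(a) = \int_{-\infty}^{\infty} - 2 e^{- a u^{2}} \, du = - \frac{2 \sqrt{\pi}}{\sqrt{a}}.$$

Differentiating under the integral sign brings down a factor of $(-u^2)$:
$$\frac{dJ}{da} = \int_{-\infty}^{\infty} 2 u^{2} e^{- a u^{2}} \, du = \frac{\sqrt{\pi}}{a^{\frac{3}{2}}}.$$

Repeating twice in total — each differentiation brings down another $(-u^2)$ — gives
$$\frac{d^{2}J}{da^{2}} = \int_{-\infty}^{\infty} - 2 u^{4} e^{- a u^{2}} \, du = - \frac{3 \sqrt{\pi}}{2 a^{\frac{5}{2}}},$$
and the integrand here is exactly the target integrand, so $I = - \frac{3 \sqrt{\pi}}{2 a^{\frac{5}{2}}}$.

Setting $a = \frac{3}{2}$:
$$I = - \frac{2 \sqrt{6} \sqrt{\pi}}{9}.$$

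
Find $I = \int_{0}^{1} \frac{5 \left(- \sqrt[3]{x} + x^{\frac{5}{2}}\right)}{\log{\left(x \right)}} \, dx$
$- \log{\left(\frac{32768}{4084101} \right)}$

Consider the one-parameter family: let $I(a) = \int_{0}^{1} \frac{5 \left(x^{\frac{5}{2}} - x^{a}\right)}{\log{\left(x \right)}} \, dx$.

Since $\dfrac{\partial}{\partial a}\,x^{a} = x^{a} \ln x$, the $\ln x$ in the denominator cancels and
$$\frac{dI}{da} = \int_{0}^{1} -5 x^{a} \, dx = -5 \left[\frac{x^{a+1}}{a+1}\right]_0^1 = - \frac{5}{a + 1}.$$

Integrating with respect to $a$ gives $I(a) = - \log{\left(\frac{32 \left(a + 1\right)^{5}}{16807} \right)} + C$.

At $a = \frac{5}{2}$ the integrand is identically $0$, so $I(\frac{5}{2}) = 0$. The closed form gives $0$, hence $C = 0$.

Setting $a = \frac{1}{3}$:
$$I = - \log{\left(\frac{32768}{4084101} \right)}.$$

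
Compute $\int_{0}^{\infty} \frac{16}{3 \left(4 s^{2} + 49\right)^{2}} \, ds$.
$\frac{2 \pi}{1029}$

Start from the standard arctangent integral
$$J(a) = \int_{0}^{\infty} \frac{1}{3 \left(a^{2} + s^{2}\right)} \, ds = \frac{\pi}{6 a}.$$

Differentiating under the integral sign with respect to $a$,
$$\frac{dJ}{da} = \int_{0}^{\infty} - \frac{2 a}{3 \left(a^{2} + s^{2}\right)^{2}} \, ds = - \frac{\pi}{6 a^{2}},$$
so $\int_{0}^{\infty} \frac{1}{3 \left(a^{2} + s^{2}\right)^{2}} \, ds = \frac{\pi}{12 a^{3}}$.

Setting $a = \frac{7}{2}$:
$$I = \frac{2 \pi}{1029}.$$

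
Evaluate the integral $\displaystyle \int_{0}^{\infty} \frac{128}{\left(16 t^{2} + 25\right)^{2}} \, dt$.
$\frac{8 \pi}{125}$

Recall the elementary integral
$$J(a) = \int_{0}^{\infty} \frac{1}{2 \left(a^{2} + t^{2}\right)} \, dt = \frac{\pi}{4 a}.$$

Differentiating under the integral sign with respect to $a$,
$$\frac{dJ}{da} = \int_{0}^{\infty} - \frac{a}{\left(a^{2} + t^{2}\right)^{2}} \, dt = - \frac{\pi}{4 a^{2}},$$
so $\int_{0}^{\infty} \frac{1}{2 \left(a^{2} + t^{2}\right)^{2}} \, dt = \frac{\pi}{8 a^{3}}$.

Setting $a = \frac{5}{4}$:
$$I = \frac{8 \pi}{125}.$$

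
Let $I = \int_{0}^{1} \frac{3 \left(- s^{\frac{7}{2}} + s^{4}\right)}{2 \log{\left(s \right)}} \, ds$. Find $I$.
$\log{\left(\frac{10 \sqrt{10}}{27} \right)}$

Replace the exponent $\frac{7}{2}$ by a parameter $a$: let $I(a) = \int_{0}^{1} \frac{3 \left(s^{4} - s^{a}\right)}{2 \log{\left(s \right)}} \, ds$.

Since $\dfrac{\partial}{\partial a}\,s^{a} = s^{a} \ln s$, the $\ln s$ in the denominator cancels and
$$\frac{dI}{da} = \int_{0}^{1} - \frac{3}{2} s^{a} \, ds = - \frac{3}{2} \left[\frac{s^{a+1}}{a+1}\right]_0^1 = - \frac{3}{2 a + 2}.$$

Integrating with respect to $a$ gives $I(a) = - \frac{3 \log{\left(a + 1 \right)}}{2} + \frac{3 \log{\left(5 \right)}}{2} + C$.

At $a = 4$ the integrand is identically $0$, so $I(4) = 0$. The closed form gives $0$, hence $C = 0$.

Setting $a = \frac{7}{2}$:
$$I = \log{\left(\frac{10 \sqrt{10}}{27} \right)}.$$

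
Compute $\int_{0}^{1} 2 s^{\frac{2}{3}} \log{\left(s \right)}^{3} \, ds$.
$- \frac{972}{625}$

Start from the elementary integral
$$J(a) = \int_{0}^{1} 2 s^{a} \, ds = \frac{2}{a + 1}.$$

Differentiating under the integral sign brings down a factor of $\ln s$:
$$\frac{dJ}{da} = \int_{0}^{1} 2 s^{a} \log{\left(s \right)} \, ds = - \frac{2}{\left(a + 1\right)^{2}}.$$

Repeating $3$ times in total — each differentiation brings down another $\ln s$ — gives
$$\frac{d^{3}J}{da^{3}} = \int_{0}^{1} 2 s^{a} \log{\left(s \right)}^{3} \, ds = - \frac{12}{\left(a + 1\right)^{4}},$$
and the integrand here is exactly the target integrand, so $I = - \frac{12}{\left(a + 1\right)^{4}}$.

Setting $a = \frac{2}{3}$:
$$I = - \frac{972}{625}.$$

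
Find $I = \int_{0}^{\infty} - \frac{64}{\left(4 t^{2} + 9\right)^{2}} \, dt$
$- \frac{8 \pi}{27}$

Recall the elementary integral
$$J(a) = \int_{0}^{\infty} - \frac{4}{a^{2} + t^{2}} \, dt = - \frac{2 \pi}{a}.$$

Differentiating under the integral sign with respect to $a$,
$$\frac{dJ}{da} = \int_{0}^{\infty} \frac{8 a}{\left(a^{2} + t^{2}\right)^{2}} \, dt = \frac{2 \pi}{a^{2}},$$
so $\int_{0}^{\infty} - \frac{4}{\left(a^{2} + t^{2}\right)^{2}} \, dt = - \frac{\pi}{a^{3}}$.

Setting $a = \frac{3}{2}$:
$$I = - \frac{8 \pi}{27}.$$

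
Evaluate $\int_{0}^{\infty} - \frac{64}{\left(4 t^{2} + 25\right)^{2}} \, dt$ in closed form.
$- \frac{8 \pi}{125}$

Begin with the known result
$$J(a) = \int_{0}^{\infty} - \frac{4}{a^{2} + t^{2}} \, dt = - \frac{2 \pi}{a}.$$

Differentiating under the integral sign with respect to $a$,
$$\frac{dJ}{da} = \int_{0}^{\infty} \frac{8 a}{\left(a^{2} + t^{2}\right)^{2}} \, dt = \frac{2 \pi}{a^{2}},$$
so $\int_{0}^{\infty} - \frac{4}{\left(a^{2} + t^{2}\right)^{2}} \, dt = - \frac{\pi}{a^{3}}$.

Setting $a = \frac{5}{2}$:
$$I = - \frac{8 \pi}{125}.$$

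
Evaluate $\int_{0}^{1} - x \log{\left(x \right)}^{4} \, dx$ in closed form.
$- \frac{3}{4}$

Start from the elementary integral
$$J(a) = \int_{0}^{1} - x^{a} \, dx = - \frac{1}{a + 1}.$$

Differentiating under the integral sign brings down a factor of $\ln x$:
$$\frac{dJ}{da} = \int_{0}^{1} - x^{a} \log{\left(x \right)} \, dx = \frac{1}{\left(a + 1\right)^{2}}.$$

Repeating $4$ times in total — each differentiation brings down another $\ln x$ — gives
$$\frac{d^{4}J}{da^{4}} = \int_{0}^{1} - x^{a} \log{\left(x \right)}^{4} \, dx = - \frac{24}{\left(a + 1\right)^{5}},$$
and the integrand here is exactly the target integrand, so $I = - \frac{24}{\left(a + 1\right)^{5}}$.

Setting $a = 1$:
$$I = - \frac{3}{4}.$$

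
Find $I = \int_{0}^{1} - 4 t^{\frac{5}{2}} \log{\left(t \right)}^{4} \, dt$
$- \frac{3072}{16807}$

Begin with the known integral
$$J(a) = \int_{0}^{1} - 4 t^{a} \, dt = - \frac{4}{a + 1}.$$

Differentiating under the integral sign brings down a factor of $\ln t$:
$$\frac{dJ}{da} = \int_{0}^{1} - 4 t^{a} \log{\left(t \right)} \, dt = \frac{4}{\left(a + 1\right)^{2}}.$$

Repeating $4$ times in total — each differentiation brings down another $\ln t$ — gives
$$\frac{d^{4}J}{da^{4}} = \int_{0}^{1} - 4 t^{a} \log{\left(t \right)}^{4} \, dt = - \frac{96}{\left(a + 1\right)^{5}},$$
and the integrand here is exactly the target integrand, so $I = - \frac{96}{\left(a + 1\right)^{5}}$.

Setting $a = \frac{5}{2}$:
$$I = - \frac{3072}{16807}.$$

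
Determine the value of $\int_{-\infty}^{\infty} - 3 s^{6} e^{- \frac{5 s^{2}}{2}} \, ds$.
$- \frac{9 \sqrt{10} \sqrt{\pi}}{125}$

Begin with the known integral
$$J(a) = \int_{-\infty}^{\infty} - 3 e^{- a s^{2}} \, ds = - \frac{3 \sqrt{\pi}}{\sqrt{a}}.$$

Differentiating under the integral sign brings down a factor of $(-s^2)$:
$$\frac{dJ}{da} = \int_{-\infty}^{\infty} 3 s^{2} e^{- a s^{2}} \, ds = \frac{3 \sqrt{\pi}}{2 a^{\frac{3}{2}}}.$$

Repeating $3$ times in total — each differentiation brings down another $(-s^2)$ — gives
$$\frac{d^{3}J}{da^{3}} = \int_{-\infty}^{\infty} 3 s^{6} e^{- a s^{2}} \, ds = \frac{45 \sqrt{\pi}}{8 a^{\frac{7}{2}}},$$
and the integrand here is $(-1)^{3}$ times the target integrand, so $I = (-1)^{3}\,\frac{d^{3}J}{da^{3}} = - \frac{45 \sqrt{\pi}}{8 a^{\frac{7}{2}}}$.

Setting $a = \frac{5}{2}$:
$$I = - \frac{9 \sqrt{10} \sqrt{\pi}}{125}.$$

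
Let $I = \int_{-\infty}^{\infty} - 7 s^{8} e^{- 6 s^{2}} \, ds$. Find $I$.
$- \frac{245 \sqrt{6} \sqrt{\pi}}{41472}$

Start from the elementary integral
$$J(a) = \int_{-\infty}^{\infty} - 7 e^{- a s^{2}} \, ds = - \frac{7 \sqrt{\pi}}{\sqrt{a}}.$$

Differentiating under the integral sign brings down a factor of $(-s^2)$:
$$\frac{dJ}{da} = \int_{-\infty}^{\infty} 7 s^{2} e^{- a s^{2}} \, ds = \frac{7 \sqrt{\pi}}{2 a^{\frac{3}{2}}}.$$

Repeating $4$ times in total — each differentiation brings down another $(-s^2)$ — gives
$$\frac{d^{4}J}{da^{4}} = \int_{-\infty}^{\infty} - 7 s^{8} e^{- a s^{2}} \, ds = - \frac{735 \sqrt{\pi}}{16 a^{\frac{9}{2}}},$$
and the integrand here is exactly the target integrand, so $I = - \frac{735 \sqrt{\pi}}{16 a^{\frac{9}{2}}}$.

Setting $a = 6$:
$$I = - \frac{245 \sqrt{6} \sqrt{\pi}}{41472}.$$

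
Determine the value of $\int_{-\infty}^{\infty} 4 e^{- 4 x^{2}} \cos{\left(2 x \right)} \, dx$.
$\frac{2 \sqrt{\pi}}{e^{\frac{1}{4}}}$

Treat the cosine frequency as a parameter and define $I(b) = \int_{-\infty}^{\infty} 4 e^{- 4 x^{2}} \cos{\left(b x \right)} \, dx$.

Differentiating under the integral sign,
$$I'(b) = \int_{-\infty}^{\infty} - 4 x e^{- 4 x^{2}} \sin{\left(b x \right)} \, dx.$$

Integrate $\int_{-\infty}^{\infty} x \sin(b x)\, e^{- 4 x^{2}}\, dx$ by parts with $u = \sin(b x)$ and $dv = x\, e^{- 4 x^{2}}\, dx$, giving $v = - \frac{e^{- 4 x^{2}}}{8}$. The boundary term vanishes and
$$\int_{-\infty}^{\infty} x \sin(b x)\, e^{- 4 x^{2}}\, dx = \frac{b}{8} \int_{-\infty}^{\infty} \cos(b x)\, e^{- 4 x^{2}}\, dx,$$
so $I'(b) = - \frac{b}{8}\, I(b)$.

This is a separable first-order ODE; solving with the initial condition $I(0) = \int_{-\infty}^{\infty} 4 e^{- 4 x^{2}}\,dx = 2 \sqrt{\pi}$ gives
$$I(b) = 2 \sqrt{\pi} e^{- \frac{b^{2}}{16}}.$$

Setting $b = 2$:
$$I = \frac{2 \sqrt{\pi}}{e^{\frac{1}{4}}}.$$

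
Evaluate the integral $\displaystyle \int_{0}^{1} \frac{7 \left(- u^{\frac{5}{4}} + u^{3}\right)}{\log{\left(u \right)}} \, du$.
$\log{\left(\frac{268435456}{4782969} \right)}$

Consider the one-parameter family: let $I(a) = \int_{0}^{1} \frac{7 \left(- u^{\frac{5}{4}} + u^{a}\right)}{\log{\left(u \right)}} \, du$.

Since $\dfrac{\partial}{\partial a}\,u^{a} = u^{a} \ln u$, the $\ln u$ in the denominator cancels and
$$\frac{dI}{da} = \int_{0}^{1} 7 u^{a} \, du = 7 \left[\frac{u^{a+1}}{a+1}\right]_0^1 = \frac{7}{a + 1}.$$

Integrating with respect to $a$ gives $I(a) = \log{\left(\frac{16384 \left(a + 1\right)^{7}}{4782969} \right)} + C$.

At $a = \frac{5}{4}$ the integrand is identically $0$, so $I(\frac{5}{4}) = 0$. The closed form gives $0$, hence $C = 0$.

Setting $a = 3$:
$$I = \log{\left(\frac{268435456}{4782969} \right)}.$$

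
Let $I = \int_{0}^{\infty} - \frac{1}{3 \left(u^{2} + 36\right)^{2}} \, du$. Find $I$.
$- \frac{\pi}{2592}$

Begin with the known result
$$J(a) = \int_{0}^{\infty} - \frac{1}{3 \left(a^{2} + u^{2}\right)} \, du = - \frac{\pi}{6 a}.$$

Differentiating under the integral sign with respect to $a$,
$$\frac{dJ}{da} = \int_{0}^{\infty} \frac{2 a}{3 \left(a^{2} + u^{2}\right)^{2}} \, du = \frac{\pi}{6 a^{2}},$$
so $\int_{0}^{\infty} - \frac{1}{3 \left(a^{2} + u^{2}\right)^{2}} \, du = - \frac{\pi}{12 a^{3}}$.

Setting $a = 6$:
$$I = - \frac{\pi}{2592}.$$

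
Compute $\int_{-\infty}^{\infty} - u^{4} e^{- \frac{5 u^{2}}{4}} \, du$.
$- \frac{24 \sqrt{5} \sqrt{\pi}}{125}$

Start from the elementary integral
$$J(a) = \int_{-\infty}^{\infty} - e^{- a u^{2}} \, du = - \frac{\sqrt{\pi}}{\sqrt{a}}.$$

Differentiating under the integral sign brings down a factor of $(-u^2)$:
$$\frac{dJ}{da} = \int_{-\infty}^{\infty} u^{2} e^{- a u^{2}} \, du = \frac{\sqrt{\pi}}{2 a^{\frac{3}{2}}}.$$

Repeating twice in total — each differentiation brings down another $(-u^2)$ — gives
$$\frac{d^{2}J}{da^{2}} = \int_{-\infty}^{\infty} - u^{4} e^{- a u^{2}} \, du = - \frac{3 \sqrt{\pi}}{4 a^{\frac{5}{2}}},$$
and the integrand here is exactly the target integrand, so $I = - \frac{3 \sqrt{\pi}}{4 a^{\frac{5}{2}}}$.

Setting $a = \frac{5}{4}$:
$$I = - \frac{24 \sqrt{5} \sqrt{\pi}}{125}.$$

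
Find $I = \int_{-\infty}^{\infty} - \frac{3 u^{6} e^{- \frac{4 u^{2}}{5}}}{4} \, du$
$- \frac{5625 \sqrt{5} \sqrt{\pi}}{4096}$

Consider the simpler parametrised integral
$$J(a) = \int_{-\infty}^{\infty} - \frac{3 e^{- a u^{2}}}{4} \, du = - \frac{3 \sqrt{\pi}}{4 \sqrt{a}}.$$

Differentiating under the integral sign brings down a factor of $(-u^2)$:
$$\frac{dJ}{da} = \int_{-\infty}^{\infty} \frac{3 u^{2} e^{- a u^{2}}}{4} \, du = \frac{3 \sqrt{\pi}}{8 a^{\frac{3}{2}}}.$$

Repeating $3$ times in total — each differentiation brings down another $(-u^2)$ — gives
$$\frac{d^{3}J}{da^{3}} = \int_{-\infty}^{\infty} \frac{3 u^{6} e^{- a u^{2}}}{4} \, du = \frac{45 \sqrt{\pi}}{32 a^{\frac{7}{2}}},$$
and the integrand here is $(-1)^{3}$ times the target integrand, so $I = (-1)^{3}\,\frac{d^{3}J}{da^{3}} = - \frac{45 \sqrt{\pi}}{32 a^{\frac{7}{2}}}$.

Setting $a = \frac{4}{5}$:
$$I = - \frac{5625 \sqrt{5} \sqrt{\pi}}{4096}.$$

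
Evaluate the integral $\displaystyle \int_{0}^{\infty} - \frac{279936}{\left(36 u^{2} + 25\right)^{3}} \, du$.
$- \frac{8748 \pi}{3125}$

Recall the elementary integral
$$J(a) = \int_{0}^{\infty} - \frac{6}{a^{2} + u^{2}} \, du = - \frac{3 \pi}{a}.$$

Differentiating under the integral sign with respect to $a$,
$$\frac{dJ}{da} = \int_{0}^{\infty} \frac{12 a}{\left(a^{2} + u^{2}\right)^{2}} \, du = \frac{3 \pi}{a^{2}},$$
so $\int_{0}^{\infty} - \frac{6}{\left(a^{2} + u^{2}\right)^{2}} \, du = - \frac{3 \pi}{2 a^{3}}$.

Repeating — each differentiation of $1/(u^2+a^2)^j$ produces $-2ja/(u^2+a^2)^{j+1}$ — and dividing through by $-2ja$ at each step yields, after $2$ differentiations in total,
$$\int_{0}^{\infty} - \frac{6}{\left(a^{2} + u^{2}\right)^{3}} \, du = - \frac{9 \pi}{8 a^{5}}.$$

Setting $a = \frac{5}{6}$:
$$I = - \frac{8748 \pi}{3125}.$$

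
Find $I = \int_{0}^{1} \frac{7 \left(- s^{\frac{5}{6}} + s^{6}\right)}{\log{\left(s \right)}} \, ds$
$\log{\left(\frac{230539333248}{19487171} \right)}$

Consider the one-parameter family: let $I(a) = \int_{0}^{1} \frac{7 \left(- s^{\frac{5}{6}} + s^{a}\right)}{\log{\left(s \right)}} \, ds$.

Since $\dfrac{\partial}{\partial a}\,s^{a} = s^{a} \ln s$, the $\ln s$ in the denominator cancels and
$$\frac{dI}{da} = \int_{0}^{1} 7 s^{a} \, ds = 7 \left[\frac{s^{a+1}}{a+1}\right]_0^1 = \frac{7}{a + 1}.$$

Integrating with respect to $a$ gives $I(a) = \log{\left(\frac{279936 \left(a + 1\right)^{7}}{19487171} \right)} + C$.

At $a = \frac{5}{6}$ the integrand is identically $0$, so $I(\frac{5}{6}) = 0$. The closed form gives $0$, hence $C = 0$.

Setting $a = 6$:
$$I = \log{\left(\frac{230539333248}{19487171} \right)}.$$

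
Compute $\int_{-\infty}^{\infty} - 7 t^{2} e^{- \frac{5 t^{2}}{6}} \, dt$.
$- \frac{21 \sqrt{30} \sqrt{\pi}}{25}$

Begin with the known integral
$$J(a) = \int_{-\infty}^{\infty} - 7 e^{- a t^{2}} \, dt = - \frac{7 \sqrt{\pi}}{\sqrt{a}}.$$

Differentiating under the integral sign brings down a factor of $(-t^2)$:
$$\frac{dJ}{da} = \int_{-\infty}^{\infty} 7 t^{2} e^{- a t^{2}} \, dt = \frac{7 \sqrt{\pi}}{2 a^{\frac{3}{2}}}.$$

The integral on the left is $-I$, so $I = - \frac{7 \sqrt{\pi}}{2 a^{\frac{3}{2}}}$.

Setting $a = \frac{5}{6}$:
$$I = - \frac{21 \sqrt{30} \sqrt{\pi}}{25}.$$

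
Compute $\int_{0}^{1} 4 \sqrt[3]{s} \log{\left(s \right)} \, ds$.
$- \frac{9}{4}$

Begin with the known integral
$$J(a) = \int_{0}^{1} 4 s^{a} \, ds = \frac{4}{a + 1}.$$

Differentiating under the integral sign brings down a factor of $\ln s$:
$$\frac{dJ}{da} = \int_{0}^{1} 4 s^{a} \log{\left(s \right)} \, ds = - \frac{4}{\left(a + 1\right)^{2}}.$$

The integral on the left is $I$, so $I = - \frac{4}{\left(a + 1\right)^{2}}$.

Setting $a = \frac{1}{3}$:
$$I = - \frac{9}{4}.$$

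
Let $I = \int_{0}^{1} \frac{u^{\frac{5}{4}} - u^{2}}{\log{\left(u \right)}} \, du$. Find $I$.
$\log{\left(\frac{3}{4} \right)}$

Consider the one-parameter family: let $I(a) = \int_{0}^{1} \frac{- u^{2} + u^{a}}{\log{\left(u \right)}} \, du$.

Since $\dfrac{\partial}{\partial a}\,u^{a} = u^{a} \ln u$, the $\ln u$ in the denominator cancels and
$$\frac{dI}{da} = \int_{0}^{1} u^{a} \, du = \left[\frac{u^{a+1}}{a+1}\right]_0^1 = \frac{1}{a + 1}.$$

Integrating with respect to $a$ gives $I(a) = \log{\left(\frac{a}{3} + \frac{1}{3} \right)} + C$.

At $a = 2$ the integrand is identically $0$, so $I(2) = 0$. The closed form gives $0$, hence $C = 0$.

Setting $a = \frac{5}{4}$:
$$I = \log{\left(\frac{3}{4} \right)}.$$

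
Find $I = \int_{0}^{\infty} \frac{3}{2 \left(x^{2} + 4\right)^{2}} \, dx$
$\frac{3 \pi}{64}$

Start from the standard arctangent integral
$$J(a) = \int_{0}^{\infty} \frac{3}{2 \left(a^{2} + x^{2}\right)} \, dx = \frac{3 \pi}{4 a}.$$

Differentiating under the integral sign with respect to $a$,
$$\frac{dJ}{da} = \int_{0}^{\infty} - \frac{3 a}{\left(a^{2} + x^{2}\right)^{2}} \, dx = - \frac{3 \pi}{4 a^{2}},$$
so $\int_{0}^{\infty} \frac{3}{2 \left(a^{2} + x^{2}\right)^{2}} \, dx = \frac{3 \pi}{8 a^{3}}$.

Setting $a = 2$:
$$I = \frac{3 \pi}{64}.$$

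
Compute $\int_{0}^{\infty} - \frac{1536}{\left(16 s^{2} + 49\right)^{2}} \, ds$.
$- \frac{96 \pi}{343}$

Start from the standard arctangent integral
$$J(a) = \int_{0}^{\infty} - \frac{6}{a^{2} + s^{2}} \, ds = - \frac{3 \pi}{a}.$$

Differentiating under the integral sign with respect to $a$,
$$\frac{dJ}{da} = \int_{0}^{\infty} \frac{12 a}{\left(a^{2} + s^{2}\right)^{2}} \, ds = \frac{3 \pi}{a^{2}},$$
so $\int_{0}^{\infty} - \frac{6}{\left(a^{2} + s^{2}\right)^{2}} \, ds = - \frac{3 \pi}{2 a^{3}}$.

Setting $a = \frac{7}{4}$:
$$I = - \frac{96 \pi}{343}.$$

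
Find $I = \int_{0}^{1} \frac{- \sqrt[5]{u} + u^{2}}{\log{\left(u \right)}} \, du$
$\log{\left(\frac{5}{2} \right)}$

Consider the one-parameter family: let $I(a) = \int_{0}^{1} \frac{- \sqrt[5]{u} + u^{a}}{\log{\left(u \right)}} \, du$.

Since $\dfrac{\partial}{\partial a}\,u^{a} = u^{a} \ln u$, the $\ln u$ in the denominator cancels and
$$\frac{dI}{da} = \int_{0}^{1} u^{a} \, du = \left[\frac{u^{a+1}}{a+1}\right]_0^1 = \frac{1}{a + 1}.$$

Integrating with respect to $a$ gives $I(a) = \log{\left(\frac{5 a}{6} + \frac{5}{6} \right)} + C$.

At $a = \frac{1}{5}$ the integrand is identically $0$, so $I(\frac{1}{5}) = 0$. The closed form gives $0$, hence $C = 0$.

Setting $a = 2$:
$$I = \log{\left(\frac{5}{2} \right)}.$$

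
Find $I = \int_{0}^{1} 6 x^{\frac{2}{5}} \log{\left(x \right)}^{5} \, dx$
$- \frac{11250000}{117649}$

Consider the simpler parametrised integral
$$J(a) = \int_{0}^{1} 6 x^{a} \, dx = \frac{6}{a + 1}.$$

Differentiating under the integral sign brings down a factor of $\ln x$:
$$\frac{dJ}{da} = \int_{0}^{1} 6 x^{a} \log{\left(x \right)} \, dx = - \frac{6}{\left(a + 1\right)^{2}}.$$

Repeating $5$ times in total — each differentiation brings down another $\ln x$ — gives
$$\frac{d^{5}J}{da^{5}} = \int_{0}^{1} 6 x^{a} \log{\left(x \right)}^{5} \, dx = - \frac{720}{\left(a + 1\right)^{6}},$$
and the integrand here is exactly the target integrand, so $I = - \frac{720}{\left(a + 1\right)^{6}}$.

Setting $a = \frac{2}{5}$:
$$I = - \frac{11250000}{117649}.$$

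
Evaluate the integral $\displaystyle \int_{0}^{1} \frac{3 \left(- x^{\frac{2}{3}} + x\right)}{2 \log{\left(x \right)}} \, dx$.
$\log{\left(\frac{6 \sqrt{30}}{25} \right)}$

Consider the one-parameter family: let $I(a) = \int_{0}^{1} \frac{3 \left(- x^{\frac{2}{3}} + x^{a}\right)}{2 \log{\left(x \right)}} \, dx$.

Since $\dfrac{\partial}{\partial a}\,x^{a} = x^{a} \ln x$, the $\ln x$ in the denominator cancels and
$$\frac{dI}{da} = \int_{0}^{1} \frac{3}{2} x^{a} \, dx = \frac{3}{2} \left[\frac{x^{a+1}}{a+1}\right]_0^1 = \frac{3}{2 \left(a + 1\right)}.$$

Integrating with respect to $a$ gives $I(a) = \log{\left(\frac{3 \sqrt{15} \left(a + 1\right)^{\frac{3}{2}}}{25} \right)} + C$.

At $a = \frac{2}{3}$ the integrand is identically $0$, so $I(\frac{2}{3}) = 0$. The closed form gives $0$, hence $C = 0$.

Setting $a = 1$:
$$I = \log{\left(\frac{6 \sqrt{30}}{25} \right)}.$$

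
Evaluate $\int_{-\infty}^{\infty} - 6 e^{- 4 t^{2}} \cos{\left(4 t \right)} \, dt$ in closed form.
$- \frac{3 \sqrt{\pi}}{e}$

Define $I(b) = \int_{-\infty}^{\infty} - 6 e^{- 4 t^{2}} \cos{\left(b t \right)} \, dt$.

Differentiating under the integral sign,
$$I'(b) = \int_{-\infty}^{\infty} 6 t e^{- 4 t^{2}} \sin{\left(b t \right)} \, dt.$$

Integrate $\int_{-\infty}^{\infty} t \sin(b t)\, e^{- 4 t^{2}}\, dt$ by parts with $u = \sin(b t)$ and $dv = t\, e^{- 4 t^{2}}\, dt$, giving $v = - \frac{e^{- 4 t^{2}}}{8}$. The boundary term vanishes and
$$\int_{-\infty}^{\infty} t \sin(b t)\, e^{- 4 t^{2}}\, dt = \frac{b}{8} \int_{-\infty}^{\infty} \cos(b t)\, e^{- 4 t^{2}}\, dt,$$
so $I'(b) = - \frac{b}{8}\, I(b)$.

This is a separable first-order ODE; solving with the initial condition $I(0) = \int_{-\infty}^{\infty} - 6 e^{- 4 t^{2}}\,dt = - 3 \sqrt{\pi}$ gives
$$I(b) = - 3 \sqrt{\pi} e^{- \frac{b^{2}}{16}}.$$

Setting $b = 4$:
$$I = - \frac{3 \sqrt{\pi}}{e}.$$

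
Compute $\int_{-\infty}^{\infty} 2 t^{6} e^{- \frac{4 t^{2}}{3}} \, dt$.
$\frac{405 \sqrt{3} \sqrt{\pi}}{512}$

Start from the elementary integral
$$J(a) = \int_{-\infty}^{\infty} 2 e^{- a t^{2}} \, dt = \frac{2 \sqrt{\pi}}{\sqrt{a}}.$$

Differentiating under the integral sign brings down a factor of $(-t^2)$:
$$\frac{dJ}{da} = \int_{-\infty}^{\infty} - 2 t^{2} e^{- a t^{2}} \, dt = - \frac{\sqrt{\pi}}{a^{\frac{3}{2}}}.$$

Repeating $3$ times in total — each differentiation brings down another $(-t^2)$ — gives
$$\frac{d^{3}J}{da^{3}} = \int_{-\infty}^{\infty} - 2 t^{6} e^{- a t^{2}} \, dt = - \frac{15 \sqrt{\pi}}{4 a^{\frac{7}{2}}},$$
and the integrand here is $(-1)^{3}$ times the target integrand, so $I = (-1)^{3}\,\frac{d^{3}J}{da^{3}} = \frac{15 \sqrt{\pi}}{4 a^{\frac{7}{2}}}$.

Setting $a = \frac{4}{3}$:
$$I = \frac{405 \sqrt{3} \sqrt{\pi}}{512}.$$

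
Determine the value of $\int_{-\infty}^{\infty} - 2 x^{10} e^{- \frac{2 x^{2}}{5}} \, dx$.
$- \frac{2953125 \sqrt{10} \sqrt{\pi}}{1024}$

Begin with the known integral
$$J(a) = \int_{-\infty}^{\infty} - 2 e^{- a x^{2}} \, dx = - \frac{2 \sqrt{\pi}}{\sqrt{a}}.$$

Differentiating under the integral sign brings down a factor of $(-x^2)$:
$$\frac{dJ}{da} = \int_{-\infty}^{\infty} 2 x^{2} e^{- a x^{2}} \, dx = \frac{\sqrt{\pi}}{a^{\frac{3}{2}}}.$$

Repeating $5$ times in total — each differentiation brings down another $(-x^2)$ — gives
$$\frac{d^{5}J}{da^{5}} = \int_{-\infty}^{\infty} 2 x^{10} e^{- a x^{2}} \, dx = \frac{945 \sqrt{\pi}}{16 a^{\frac{11}{2}}},$$
and the integrand here is $(-1)^{5}$ times the target integrand, so $I = (-1)^{5}\,\frac{d^{5}J}{da^{5}} = - \frac{945 \sqrt{\pi}}{16 a^{\frac{11}{2}}}$.

Setting $a = \frac{2}{5}$:
$$I = - \frac{2953125 \sqrt{10} \sqrt{\pi}}{1024}.$$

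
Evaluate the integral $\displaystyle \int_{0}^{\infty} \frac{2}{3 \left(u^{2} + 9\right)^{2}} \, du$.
$\frac{\pi}{162}$

Begin with the known result
$$J(a) = \int_{0}^{\infty} \frac{2}{3 \left(a^{2} + u^{2}\right)} \, du = \frac{\pi}{3 a}.$$

Differentiating under the integral sign with respect to $a$,
$$\frac{dJ}{da} = \int_{0}^{\infty} - \frac{4 a}{3 \left(a^{2} + u^{2}\right)^{2}} \, du = - \frac{\pi}{3 a^{2}},$$
so $\int_{0}^{\infty} \frac{2}{3 \left(a^{2} + u^{2}\right)^{2}} \, du = \frac{\pi}{6 a^{3}}$.

Setting $a = 3$:
$$I = \frac{\pi}{162}.$$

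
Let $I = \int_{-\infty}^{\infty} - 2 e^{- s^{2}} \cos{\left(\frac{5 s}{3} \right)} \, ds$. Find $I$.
$- \frac{2 \sqrt{\pi}}{e^{\frac{25}{36}}}$

Let $b$ denote the cosine frequency and define $I(b) = \int_{-\infty}^{\infty} - 2 e^{- s^{2}} \cos{\left(b s \right)} \, ds$.

Differentiating under the integral sign,
$$I'(b) = \int_{-\infty}^{\infty} 2 s e^{- s^{2}} \sin{\left(b s \right)} \, ds.$$

Integrate $\int_{-\infty}^{\infty} s \sin(b s)\, e^{- s^{2}}\, ds$ by parts with $u = \sin(b s)$ and $dv = s\, e^{- s^{2}}\, ds$, giving $v = - \frac{e^{- s^{2}}}{2}$. The boundary term vanishes and
$$\int_{-\infty}^{\infty} s \sin(b s)\, e^{- s^{2}}\, ds = \frac{b}{2} \int_{-\infty}^{\infty} \cos(b s)\, e^{- s^{2}}\, ds,$$
so $I'(b) = - \frac{b}{2}\, I(b)$.

This is a separable first-order ODE; solving with the initial condition $I(0) = \int_{-\infty}^{\infty} - 2 e^{- s^{2}}\,ds = - 2 \sqrt{\pi}$ gives
$$I(b) = - 2 \sqrt{\pi} e^{- \frac{b^{2}}{4}}.$$

Setting $b = \frac{5}{3}$:
$$I = - \frac{2 \sqrt{\pi}}{e^{\frac{25}{36}}}.$$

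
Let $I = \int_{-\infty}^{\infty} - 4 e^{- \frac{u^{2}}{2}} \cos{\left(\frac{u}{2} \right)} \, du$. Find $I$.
$- \frac{4 \sqrt{2} \sqrt{\pi}}{e^{\frac{1}{8}}}$

Let $b$ denote the cosine frequency and define $I(b) = \int_{-\infty}^{\infty} - 4 e^{- \frac{u^{2}}{2}} \cos{\left(b u \right)} \, du$.

Differentiating under the integral sign,
$$I'(b) = \int_{-\infty}^{\infty} 4 u e^{- \frac{u^{2}}{2}} \sin{\left(b u \right)} \, du.$$

Integrate $\int_{-\infty}^{\infty} u \sin(b u)\, e^{- \frac{u^{2}}{2}}\, du$ by parts with $w = \sin(b u)$ and $dv = u\, e^{- \frac{u^{2}}{2}}\, du$, giving $v = - e^{- \frac{u^{2}}{2}}$. The boundary term vanishes and
$$\int_{-\infty}^{\infty} u \sin(b u)\, e^{- \frac{u^{2}}{2}}\, du = b \int_{-\infty}^{\infty} \cos(b u)\, e^{- \frac{u^{2}}{2}}\, du,$$
so $I'(b) = - b\, I(b)$.

This is a separable first-order ODE; solving with the initial condition $I(0) = \int_{-\infty}^{\infty} - 4 e^{- \frac{u^{2}}{2}}\,du = - 4 \sqrt{2} \sqrt{\pi}$ gives
$$I(b) = - 4 \sqrt{2} \sqrt{\pi} e^{- \frac{b^{2}}{2}}.$$

Setting $b = \frac{1}{2}$:
$$I = - \frac{4 \sqrt{2} \sqrt{\pi}}{e^{\frac{1}{8}}}.$$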